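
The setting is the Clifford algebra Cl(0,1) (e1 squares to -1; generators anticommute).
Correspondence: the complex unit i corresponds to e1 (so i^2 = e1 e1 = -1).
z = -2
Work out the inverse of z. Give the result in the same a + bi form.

In blades: z = -2.
With qbar = -2 (scalar fixed, mapped units negated), z qbar = 4 (the sum of squared coefficients), so z^-1 = qbar / (4) = -1/2; translating back:
Answer: -1/2


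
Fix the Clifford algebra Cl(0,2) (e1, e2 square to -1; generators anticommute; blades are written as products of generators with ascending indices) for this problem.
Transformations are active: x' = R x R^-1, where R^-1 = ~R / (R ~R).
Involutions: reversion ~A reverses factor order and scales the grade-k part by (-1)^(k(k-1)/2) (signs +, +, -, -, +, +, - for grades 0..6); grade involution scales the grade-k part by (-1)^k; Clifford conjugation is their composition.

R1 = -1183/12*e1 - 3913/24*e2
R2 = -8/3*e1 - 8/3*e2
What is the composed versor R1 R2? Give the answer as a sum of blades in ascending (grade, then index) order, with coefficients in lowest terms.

Distribute over the terms of R1 (each basis-blade product reordered to ascending indices, repeated generators contracted through their squares):
(-1183/12*e1) R2 = -2366/9 + 2366/9*e1 e2
(-3913/24*e2) R2 = -3913/9 - 3913/9*e1 e2
Summing the partial products and collecting blades:
Answer: -2093/3 - 1547/9*e1 e2


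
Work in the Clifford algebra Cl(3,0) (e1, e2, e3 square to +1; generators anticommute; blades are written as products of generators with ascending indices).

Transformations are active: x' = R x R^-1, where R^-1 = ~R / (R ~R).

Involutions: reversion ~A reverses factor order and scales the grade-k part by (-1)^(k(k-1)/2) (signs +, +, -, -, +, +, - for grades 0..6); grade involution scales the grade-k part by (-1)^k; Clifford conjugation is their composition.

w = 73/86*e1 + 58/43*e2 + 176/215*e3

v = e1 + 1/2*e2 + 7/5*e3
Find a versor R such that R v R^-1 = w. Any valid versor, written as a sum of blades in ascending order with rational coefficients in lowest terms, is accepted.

Why this works: both vectors square to 321/100, so q(v) = q(w) and R = v + w = 159/86*e1 + 159/86*e2 + 477/215*e3 carries v to w — its own direction survives, the complement (v - w)/2 flips.
Answer: 159/86*e1 + 159/86*e2 + 477/215*e3


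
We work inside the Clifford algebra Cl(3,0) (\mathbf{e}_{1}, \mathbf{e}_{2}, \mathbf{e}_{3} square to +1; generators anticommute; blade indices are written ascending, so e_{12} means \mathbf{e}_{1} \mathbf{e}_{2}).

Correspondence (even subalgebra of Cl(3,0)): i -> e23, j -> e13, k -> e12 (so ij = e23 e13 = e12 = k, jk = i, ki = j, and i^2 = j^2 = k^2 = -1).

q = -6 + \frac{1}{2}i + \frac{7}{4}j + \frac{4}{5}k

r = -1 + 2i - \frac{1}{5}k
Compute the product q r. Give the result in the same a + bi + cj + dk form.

In blades: q = -6 + \frac{4}{5} e_{12} + \frac{7}{4} e_{13} + \frac{1}{2} e_{23}, r = -1 - \frac{1}{5} e_{12} + 2 e_{23}.
Distribute q over r term by term (generator squares from the signature, products reordered to ascending indices): (-6)*r = 6 + \frac{6}{5} e_{12} - 12 e_{23}; (\frac{4}{5} e_{12})*r = \frac{4}{25} - \frac{4}{5} e_{12} + \frac{8}{5} e_{13}; (\frac{7}{4} e_{13})*r = -\frac{7}{2} e_{12} - \frac{7}{4} e_{13} - \frac{7}{20} e_{23}; (\frac{1}{2} e_{23})*r = -1 + \frac{1}{10} e_{13} - \frac{1}{2} e_{23}.
Sum: \frac{129}{25} - \frac{31}{10} e_{12} - \frac{1}{20} e_{13} - \frac{257}{20} e_{23}; translating back through the correspondence:
Answer: \frac{129}{25} - \frac{257}{20}i - \frac{1}{20}j - \frac{31}{10}k


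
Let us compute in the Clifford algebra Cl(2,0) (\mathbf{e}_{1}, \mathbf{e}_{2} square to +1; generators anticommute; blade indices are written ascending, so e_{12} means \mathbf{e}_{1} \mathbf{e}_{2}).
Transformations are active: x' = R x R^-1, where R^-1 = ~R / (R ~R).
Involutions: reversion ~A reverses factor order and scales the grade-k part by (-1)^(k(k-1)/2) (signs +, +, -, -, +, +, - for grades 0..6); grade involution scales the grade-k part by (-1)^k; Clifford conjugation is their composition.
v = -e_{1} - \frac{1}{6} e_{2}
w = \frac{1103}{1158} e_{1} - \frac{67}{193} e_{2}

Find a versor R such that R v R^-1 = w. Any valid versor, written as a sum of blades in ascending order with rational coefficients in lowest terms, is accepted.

R = v + w = -\frac{55}{1158} e_{1} - \frac{595}{1158} e_{2} works: the equal norms (\frac{37}{36}) guarantee its sandwich swaps v into w.
Answer: -\frac{55}{1158} e_{1} - \frac{595}{1158} e_{2}


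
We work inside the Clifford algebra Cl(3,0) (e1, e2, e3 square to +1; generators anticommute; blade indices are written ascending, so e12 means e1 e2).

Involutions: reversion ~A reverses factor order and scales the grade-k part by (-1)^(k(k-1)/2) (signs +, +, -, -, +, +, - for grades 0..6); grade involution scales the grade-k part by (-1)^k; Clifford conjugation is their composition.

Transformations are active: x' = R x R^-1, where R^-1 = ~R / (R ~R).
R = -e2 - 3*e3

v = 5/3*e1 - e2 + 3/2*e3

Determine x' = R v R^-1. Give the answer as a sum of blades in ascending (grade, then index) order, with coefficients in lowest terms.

~R = -e2 - 3*e3, and R ~R = 10, so R^-1 = ~R / (10).
R v = -7/2 + 5/3*e12 + 5*e13 - 9/2*e23
Answer: -5/3*e1 + 17/10*e2 + 3/5*e3


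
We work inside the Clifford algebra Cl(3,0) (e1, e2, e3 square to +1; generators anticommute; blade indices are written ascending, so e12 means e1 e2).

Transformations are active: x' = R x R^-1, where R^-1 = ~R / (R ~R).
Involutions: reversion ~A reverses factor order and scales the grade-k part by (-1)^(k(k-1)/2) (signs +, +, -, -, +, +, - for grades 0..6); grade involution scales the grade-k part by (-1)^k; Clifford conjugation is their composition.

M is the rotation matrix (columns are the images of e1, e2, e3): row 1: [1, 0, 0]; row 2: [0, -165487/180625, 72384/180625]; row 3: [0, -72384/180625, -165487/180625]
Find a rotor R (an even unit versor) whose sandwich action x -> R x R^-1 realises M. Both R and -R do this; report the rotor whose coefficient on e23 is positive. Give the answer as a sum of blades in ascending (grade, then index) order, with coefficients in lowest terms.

Method: write R = a + b12*e12 + b13*e13 + b23*e23 with a^2 + b12^2 + b13^2 + b23^2 = 1 (so R^-1 = ~R). Expanding the columns R e_j ~R gives tr M = 4a^2 - 1 and, from the antisymmetric part, M21 - M12 = -4a*b12, M13 - M31 = 4a*b13, M32 - M23 = -4a*b23.
Here tr M = -150349/180625, so a^2 = (1 + tr M)/4 = 7569/180625 and a = ±87/425. Taking a = 87/425: M21 - M12 = 0, M13 - M31 = 0, M32 - M23 = -144768/180625, giving b12 = 0, b13 = 0, b23 = 416/425, i.e. R = 87/425 + 416/425*e23.
Its e23 coefficient is already positive.
Answer: 87/425 + 416/425*e23. Why the constraint matters: R and -R act identically through the sandwich — M has trace -150349/180625 either way — so only the sign condition on e23 picks one of the two preimages.


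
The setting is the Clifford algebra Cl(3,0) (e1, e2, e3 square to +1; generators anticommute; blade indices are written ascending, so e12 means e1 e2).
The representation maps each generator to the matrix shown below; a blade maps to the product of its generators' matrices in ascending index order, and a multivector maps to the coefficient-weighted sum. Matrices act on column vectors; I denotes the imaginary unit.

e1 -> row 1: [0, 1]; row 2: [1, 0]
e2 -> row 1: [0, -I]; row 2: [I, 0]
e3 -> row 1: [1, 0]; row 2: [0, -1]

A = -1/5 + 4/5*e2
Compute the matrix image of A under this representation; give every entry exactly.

M = (-1/5)*1 + (4/5)*rho(e2), summed entrywise (1 is the identity matrix):
Answer: row 1: [-1/5, -4*I/5]; row 2: [4*I/5, -1/5]


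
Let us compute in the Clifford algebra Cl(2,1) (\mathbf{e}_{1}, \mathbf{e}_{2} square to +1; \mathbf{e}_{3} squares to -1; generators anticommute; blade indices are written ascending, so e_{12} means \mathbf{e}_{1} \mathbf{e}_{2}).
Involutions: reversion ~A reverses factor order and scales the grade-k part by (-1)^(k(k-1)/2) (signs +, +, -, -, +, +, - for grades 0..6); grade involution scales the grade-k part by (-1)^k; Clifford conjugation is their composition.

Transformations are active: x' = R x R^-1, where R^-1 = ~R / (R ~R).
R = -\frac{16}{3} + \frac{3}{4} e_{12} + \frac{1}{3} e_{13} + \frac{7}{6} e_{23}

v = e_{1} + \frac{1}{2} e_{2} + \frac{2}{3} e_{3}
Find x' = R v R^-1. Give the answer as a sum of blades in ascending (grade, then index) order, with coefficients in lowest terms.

~R = -\frac{16}{3} - \frac{3}{4} e_{12} - \frac{1}{3} e_{13} - \frac{7}{6} e_{23}, and R ~R = \frac{3965}{144}, so R^-1 = ~R / (\frac{3965}{144}).
R v = -\frac{373}{72} e_{1} - \frac{151}{36} e_{2} - \frac{161}{36} e_{3} + \frac{3}{2} e_{123}
Answer: \frac{161}{183} e_{1} + \frac{425}{366} e_{2} + \frac{70}{61} e_{3}


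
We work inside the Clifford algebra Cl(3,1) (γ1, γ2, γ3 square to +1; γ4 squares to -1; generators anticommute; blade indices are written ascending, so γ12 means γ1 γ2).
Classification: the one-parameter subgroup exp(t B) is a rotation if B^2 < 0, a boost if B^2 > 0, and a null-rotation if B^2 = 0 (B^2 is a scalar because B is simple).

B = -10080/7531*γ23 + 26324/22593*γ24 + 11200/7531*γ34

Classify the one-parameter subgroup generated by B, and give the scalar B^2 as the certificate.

B^2 term by term: the squares give (-10080/7531)^2*(γ23)^2 + (26324/22593)^2*(γ24)^2 + (11200/7531)^2*(γ34)^2 = 101606400/56715961*(-1) + 692952976/510443649*(+1) + 125440000/56715961*(+1) = 16/9 (each basis 2-blade squares to minus the product of its generators' squares); cross terms between blades sharing an index anticommute and cancel. So B^2 = 16/9.
Answer: boost, certificate B^2 = 16/9. Because 16/9 is invariant under every versor sandwich, the classification follows from its sign alone.


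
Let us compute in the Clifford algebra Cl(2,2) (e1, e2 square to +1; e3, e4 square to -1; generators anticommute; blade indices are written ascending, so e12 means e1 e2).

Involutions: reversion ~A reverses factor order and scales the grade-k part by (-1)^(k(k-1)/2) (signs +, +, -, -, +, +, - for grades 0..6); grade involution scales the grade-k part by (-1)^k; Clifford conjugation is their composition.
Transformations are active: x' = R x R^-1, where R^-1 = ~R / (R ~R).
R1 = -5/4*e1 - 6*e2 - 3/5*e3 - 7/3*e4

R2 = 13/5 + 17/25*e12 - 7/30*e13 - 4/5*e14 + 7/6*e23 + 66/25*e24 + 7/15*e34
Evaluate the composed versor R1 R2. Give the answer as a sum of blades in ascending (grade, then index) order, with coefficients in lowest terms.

Distribute over the terms of R1 (each basis-blade product reordered to ascending indices, repeated generators contracted through their squares):
(-5/4*e1) R2 = -13/4*e1 - 17/20*e2 + 7/24*e3 + e4 - 35/24*e123 - 33/10*e124 - 7/12*e134
(-6*e2) R2 = 102/25*e1 - 78/5*e2 - 7*e3 - 396/25*e4 - 7/5*e123 - 24/5*e124 - 14/5*e234
(-3/5*e3) R2 = 7/50*e1 - 7/10*e2 - 39/25*e3 + 7/25*e4 - 51/125*e123 - 12/25*e134 + 198/125*e234
(-7/3*e4) R2 = 28/15*e1 - 154/25*e2 - 49/45*e3 - 91/15*e4 - 119/75*e124 + 49/90*e134 - 49/18*e234
Summing the partial products and collecting blades:
Answer: 851/300*e1 - 2331/100*e2 - 16843/1800*e3 - 1547/75*e4 - 9799/3000*e123 - 1453/150*e124 - 467/900*e134 - 8861/2250*e234


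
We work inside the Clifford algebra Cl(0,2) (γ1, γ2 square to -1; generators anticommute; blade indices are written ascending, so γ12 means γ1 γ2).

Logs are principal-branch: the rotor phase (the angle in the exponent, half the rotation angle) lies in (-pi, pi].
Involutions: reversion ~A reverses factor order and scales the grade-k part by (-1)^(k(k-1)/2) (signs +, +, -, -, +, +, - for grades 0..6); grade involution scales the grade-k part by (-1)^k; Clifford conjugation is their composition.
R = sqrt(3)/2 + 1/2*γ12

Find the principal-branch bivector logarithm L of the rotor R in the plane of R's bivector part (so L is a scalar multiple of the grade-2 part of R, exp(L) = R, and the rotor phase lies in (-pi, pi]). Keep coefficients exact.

The scalar part of R is sqrt(3)/2, which fixes the principal-branch rotor phase; the unit plane is then the bivector part divided by the sine of that phase, and L is that plane scaled by the phase.
Concretely: cos(phase) = sqrt(3)/2 gives phase = ±pi/6, and since phase/sin(phase) is even the sign is immaterial: L = (phase/sin(phase)) * <R>_2 = (pi/3) * <R>_2.
Answer: pi/6*γ12


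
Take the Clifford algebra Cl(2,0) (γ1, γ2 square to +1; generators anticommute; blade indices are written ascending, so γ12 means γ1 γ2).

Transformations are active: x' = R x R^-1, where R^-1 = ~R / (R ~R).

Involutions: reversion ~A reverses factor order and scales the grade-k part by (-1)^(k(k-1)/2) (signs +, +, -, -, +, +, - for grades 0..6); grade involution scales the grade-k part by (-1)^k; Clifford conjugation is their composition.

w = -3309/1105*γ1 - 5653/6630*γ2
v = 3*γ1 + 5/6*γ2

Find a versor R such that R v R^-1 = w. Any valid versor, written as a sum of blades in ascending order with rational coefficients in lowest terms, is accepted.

Reasoning: v^2 = w^2 = 349/36 since conjugation preserves the quadratic form; R = v + w = 6/1105*γ1 - 64/3315*γ2 is then valid when invertible, keeping its own part and reversing (v - w)/2.
Answer: 6/1105*γ1 - 64/3315*γ2


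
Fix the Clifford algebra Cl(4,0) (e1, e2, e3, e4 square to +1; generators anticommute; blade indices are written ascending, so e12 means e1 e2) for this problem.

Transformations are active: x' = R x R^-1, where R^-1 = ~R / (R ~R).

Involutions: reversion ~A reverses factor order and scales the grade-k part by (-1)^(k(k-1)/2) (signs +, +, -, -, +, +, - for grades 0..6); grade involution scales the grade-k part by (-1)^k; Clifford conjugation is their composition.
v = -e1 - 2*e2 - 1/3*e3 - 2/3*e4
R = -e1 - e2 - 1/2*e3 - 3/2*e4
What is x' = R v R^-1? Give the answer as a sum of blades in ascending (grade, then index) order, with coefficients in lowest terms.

~R = -e1 - e2 - 1/2*e3 - 3/2*e4, and R ~R = 9/2, so R^-1 = ~R / (9/2).
R v = 25/6 + e12 - 1/6*e13 - 5/6*e14 - 2/3*e23 - 7/3*e24 - 1/6*e34
Answer: -23/27*e1 + 4/27*e2 - 16/27*e3 - 19/9*e4


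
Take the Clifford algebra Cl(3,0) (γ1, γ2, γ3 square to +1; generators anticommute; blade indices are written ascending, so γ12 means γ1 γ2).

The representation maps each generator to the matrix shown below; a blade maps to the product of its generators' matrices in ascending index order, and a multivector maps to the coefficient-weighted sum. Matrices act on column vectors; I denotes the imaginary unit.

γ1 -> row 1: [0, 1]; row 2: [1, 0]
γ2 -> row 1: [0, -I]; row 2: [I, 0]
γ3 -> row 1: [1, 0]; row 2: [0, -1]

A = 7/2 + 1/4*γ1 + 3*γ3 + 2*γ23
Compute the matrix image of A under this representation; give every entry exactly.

Bivector images (products of the table entries): rho(γ23) = rho(γ2)rho(γ3) = row 1: [0, I]; row 2: [I, 0].
M = (7/2)*1 + (1/4)*rho(γ1) + (3)*rho(γ3) + (2)*rho(γ23), summed entrywise (1 is the identity matrix):
Answer: row 1: [13/2, 1/4 + 2*I]; row 2: [1/4 + 2*I, 1/2]


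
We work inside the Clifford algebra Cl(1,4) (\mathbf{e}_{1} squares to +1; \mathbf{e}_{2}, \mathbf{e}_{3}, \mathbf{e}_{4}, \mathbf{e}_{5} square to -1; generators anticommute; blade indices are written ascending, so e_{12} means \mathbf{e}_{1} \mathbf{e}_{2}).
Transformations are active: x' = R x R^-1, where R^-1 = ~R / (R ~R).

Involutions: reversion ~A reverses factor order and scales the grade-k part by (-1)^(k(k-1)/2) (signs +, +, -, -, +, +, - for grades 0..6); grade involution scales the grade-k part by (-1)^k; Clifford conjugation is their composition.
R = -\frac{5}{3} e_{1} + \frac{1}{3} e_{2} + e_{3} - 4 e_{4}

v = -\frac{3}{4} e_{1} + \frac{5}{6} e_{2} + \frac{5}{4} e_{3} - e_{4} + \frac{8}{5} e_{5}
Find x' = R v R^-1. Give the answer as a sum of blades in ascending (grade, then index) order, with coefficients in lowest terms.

~R = -\frac{5}{3} e_{1} + \frac{1}{3} e_{2} + e_{3} - 4 e_{4}, and R ~R = -\frac{43}{3}, so R^-1 = ~R / (-\frac{43}{3}).
R v = -\frac{77}{18} - \frac{41}{36} e_{12} - \frac{4}{3} e_{13} - \frac{4}{3} e_{14} - \frac{8}{3} e_{15} - \frac{5}{12} e_{23} + 3 e_{24} + \frac{8}{15} e_{25} + 4 e_{34} + \frac{8}{5} e_{35} - \frac{32}{5} e_{45}
Answer: -\frac{379}{1548} e_{1} - \frac{491}{774} e_{2} - \frac{337}{516} e_{3} - \frac{179}{129} e_{4} - \frac{8}{5} e_{5}


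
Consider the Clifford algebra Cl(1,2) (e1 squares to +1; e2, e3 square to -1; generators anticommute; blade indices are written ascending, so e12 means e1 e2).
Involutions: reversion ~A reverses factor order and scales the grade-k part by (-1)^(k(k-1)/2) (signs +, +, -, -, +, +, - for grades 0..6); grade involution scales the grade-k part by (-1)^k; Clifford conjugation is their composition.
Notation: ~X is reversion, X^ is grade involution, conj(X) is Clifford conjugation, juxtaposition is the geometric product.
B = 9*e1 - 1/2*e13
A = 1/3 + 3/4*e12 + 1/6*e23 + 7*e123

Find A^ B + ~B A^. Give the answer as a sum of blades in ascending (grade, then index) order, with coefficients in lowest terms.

first term: 3*e1 - 41/4*e2 + 1/12*e12 - 1/6*e13 - 501/8*e23 + 3/2*e123
second term: 3*e1 + 41/4*e2 + 1/12*e12 + 1/6*e13 - 501/8*e23 + 3/2*e123
Answer: 6*e1 + 1/6*e12 - 501/4*e23 + 3*e123


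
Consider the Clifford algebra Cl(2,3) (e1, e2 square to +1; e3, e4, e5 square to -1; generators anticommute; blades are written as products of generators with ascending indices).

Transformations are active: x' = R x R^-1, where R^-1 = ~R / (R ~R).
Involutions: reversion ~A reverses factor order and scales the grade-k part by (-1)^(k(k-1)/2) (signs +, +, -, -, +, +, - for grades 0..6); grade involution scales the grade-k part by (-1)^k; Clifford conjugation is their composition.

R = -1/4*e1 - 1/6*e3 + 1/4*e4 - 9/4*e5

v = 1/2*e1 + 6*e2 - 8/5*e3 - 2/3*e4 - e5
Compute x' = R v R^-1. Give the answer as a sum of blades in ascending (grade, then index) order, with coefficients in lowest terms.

~R = -1/4*e1 - 1/6*e3 + 1/4*e4 - 9/4*e5, and R ~R = -733/144, so R^-1 = ~R / (-733/144).
R v = -99/40 - 3/2*e1 e2 + 29/60*e1 e3 + 1/24*e1 e4 + 11/8*e1 e5 + e2 e3 - 3/2*e2 e4 + 27/2*e2 e5 + 23/45*e3 e4 - 103/30*e3 e5 - 7/4*e4 e5
Answer: -5447/7330*e1 - 6*e2 + 1054/733*e3 + 10003/10995*e4 - 4354/3665*e5


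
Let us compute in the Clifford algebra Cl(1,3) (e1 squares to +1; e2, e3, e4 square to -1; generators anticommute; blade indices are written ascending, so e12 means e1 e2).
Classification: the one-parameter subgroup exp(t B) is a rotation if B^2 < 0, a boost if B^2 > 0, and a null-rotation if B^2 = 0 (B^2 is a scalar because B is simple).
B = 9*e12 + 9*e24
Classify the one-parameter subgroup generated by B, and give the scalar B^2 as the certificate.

B^2 term by term: the squares give (9)^2*(e12)^2 + (9)^2*(e24)^2 = 81*(+1) + 81*(-1) = 0 (each basis 2-blade squares to minus the product of its generators' squares); cross terms between blades sharing an index anticommute and cancel. So B^2 = 0.
Answer: null-rotation, certificate B^2 = 0. The class reads off the invariant scalar 0 directly.


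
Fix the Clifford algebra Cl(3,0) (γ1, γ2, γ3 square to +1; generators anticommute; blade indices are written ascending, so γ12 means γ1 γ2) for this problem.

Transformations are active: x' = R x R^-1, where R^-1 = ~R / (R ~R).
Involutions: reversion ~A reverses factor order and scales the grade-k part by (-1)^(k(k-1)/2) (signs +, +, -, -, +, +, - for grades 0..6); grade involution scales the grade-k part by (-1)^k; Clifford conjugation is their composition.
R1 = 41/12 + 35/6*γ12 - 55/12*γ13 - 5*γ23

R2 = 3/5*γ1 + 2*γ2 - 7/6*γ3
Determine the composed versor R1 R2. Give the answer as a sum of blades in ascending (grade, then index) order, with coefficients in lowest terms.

Distribute over the terms of R2 (each basis-blade product reordered to ascending indices, repeated generators contracted through their squares):
R1 (3/5*γ1) = 41/20*γ1 - 7/2*γ2 + 11/4*γ3 - 3*γ123
R1 (2*γ2) = 35/3*γ1 + 41/6*γ2 + 10*γ3 + 55/6*γ123
R1 (-7/6*γ3) = 385/72*γ1 + 35/6*γ2 - 287/72*γ3 - 245/36*γ123
Summing the partial products and collecting blades:
Answer: 6863/360*γ1 + 55/6*γ2 + 631/72*γ3 - 23/36*γ123


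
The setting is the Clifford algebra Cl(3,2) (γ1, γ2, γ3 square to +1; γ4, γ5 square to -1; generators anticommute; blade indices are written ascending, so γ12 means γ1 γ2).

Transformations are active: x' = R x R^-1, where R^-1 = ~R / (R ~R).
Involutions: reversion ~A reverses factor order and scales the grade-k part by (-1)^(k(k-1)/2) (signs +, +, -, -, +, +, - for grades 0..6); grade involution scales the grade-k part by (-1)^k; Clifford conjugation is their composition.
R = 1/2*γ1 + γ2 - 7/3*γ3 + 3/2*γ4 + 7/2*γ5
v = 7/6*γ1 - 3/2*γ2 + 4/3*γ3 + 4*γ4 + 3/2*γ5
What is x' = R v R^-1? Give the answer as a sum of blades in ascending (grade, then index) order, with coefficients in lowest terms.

~R = 1/2*γ1 + γ2 - 7/3*γ3 + 3/2*γ4 + 7/2*γ5, and R ~R = -281/36, so R^-1 = ~R / (-281/36).
R v = -275/18 - 23/12*γ12 + 61/18*γ13 + 1/4*γ14 - 10/3*γ15 - 13/6*γ23 + 25/4*γ24 + 27/4*γ25 - 34/3*γ34 - 49/6*γ35 - 47/4*γ45
Answer: 1333/1686*γ1 + 3043/562*γ2 - 8824/843*γ3 + 526/281*γ4 + 6857/562*γ5


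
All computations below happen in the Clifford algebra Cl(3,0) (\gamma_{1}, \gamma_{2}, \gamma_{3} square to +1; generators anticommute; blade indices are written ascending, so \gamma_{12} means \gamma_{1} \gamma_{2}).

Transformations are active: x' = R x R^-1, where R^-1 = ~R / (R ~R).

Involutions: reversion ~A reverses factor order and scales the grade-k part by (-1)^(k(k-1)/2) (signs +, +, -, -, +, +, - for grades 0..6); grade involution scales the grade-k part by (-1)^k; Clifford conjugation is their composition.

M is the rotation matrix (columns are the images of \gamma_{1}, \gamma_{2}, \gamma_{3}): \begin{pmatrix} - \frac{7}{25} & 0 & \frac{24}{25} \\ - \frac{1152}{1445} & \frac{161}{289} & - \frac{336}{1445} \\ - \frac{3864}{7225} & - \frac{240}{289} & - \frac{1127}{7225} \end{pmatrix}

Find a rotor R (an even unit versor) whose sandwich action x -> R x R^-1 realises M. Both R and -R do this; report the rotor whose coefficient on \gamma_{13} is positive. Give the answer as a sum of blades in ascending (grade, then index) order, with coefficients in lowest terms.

Method: write R = a + b12*\gamma_{12} + b13*\gamma_{13} + b23*\gamma_{23} with a^2 + b12^2 + b13^2 + b23^2 = 1 (so R^-1 = ~R). Expanding the columns R e_j ~R gives tr M = 4a^2 - 1 and, from the antisymmetric part, M21 - M12 = -4a*b12, M13 - M31 = 4a*b13, M32 - M23 = -4a*b23.
Here tr M = \frac{35}{289}, so a^2 = (1 + tr M)/4 = \frac{81}{289} and a = ±\frac{9}{17}. Taking a = \frac{9}{17}: M21 - M12 = -\frac{1152}{1445}, M13 - M31 = \frac{432}{289}, M32 - M23 = -\frac{864}{1445}, giving b12 = \frac{32}{85}, b13 = \frac{12}{17}, b23 = \frac{24}{85}, i.e. R = \frac{9}{17} + \frac{32}{85} \gamma_{12} + \frac{12}{17} \gamma_{13} + \frac{24}{85} \gamma_{23}.
Its \gamma_{13} coefficient is already positive.
Answer: \frac{9}{17} + \frac{32}{85} \gamma_{12} + \frac{12}{17} \gamma_{13} + \frac{24}{85} \gamma_{23}. Recall the cover is two-to-one: with M of trace \frac{35}{289}, both preimages act alike, and the stated \gamma_{13} sign chooses the sheet.


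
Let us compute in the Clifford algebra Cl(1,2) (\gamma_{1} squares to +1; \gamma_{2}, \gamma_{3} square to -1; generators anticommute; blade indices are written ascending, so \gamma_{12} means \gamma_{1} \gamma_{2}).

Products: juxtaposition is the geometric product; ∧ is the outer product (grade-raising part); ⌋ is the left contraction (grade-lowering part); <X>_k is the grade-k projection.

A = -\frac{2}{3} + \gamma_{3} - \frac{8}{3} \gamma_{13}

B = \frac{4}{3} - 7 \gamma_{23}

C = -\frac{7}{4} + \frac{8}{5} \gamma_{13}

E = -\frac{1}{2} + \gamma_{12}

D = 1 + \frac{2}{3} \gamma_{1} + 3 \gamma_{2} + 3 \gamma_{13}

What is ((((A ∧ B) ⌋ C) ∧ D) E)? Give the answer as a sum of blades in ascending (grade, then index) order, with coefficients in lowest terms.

step 1: -\frac{8}{9} + \frac{4}{3} \gamma_{3} - \frac{32}{9} \gamma_{13} + \frac{14}{3} \gamma_{23}
step 2: -\frac{62}{15} + \frac{32}{15} \gamma_{1} - \frac{64}{45} \gamma_{13}
step 3: -\frac{62}{15} - \frac{28}{45} \gamma_{1} - \frac{62}{5} \gamma_{2} + \frac{32}{5} \gamma_{12} - \frac{622}{45} \gamma_{13} + \frac{64}{15} \gamma_{123}
step 4: \frac{127}{15} - \frac{544}{45} \gamma_{1} + \frac{251}{45} \gamma_{2} + \frac{64}{15} \gamma_{3} - \frac{22}{3} \gamma_{12} + \frac{311}{45} \gamma_{13} - \frac{622}{45} \gamma_{23} - \frac{32}{15} \gamma_{123}
Answer: \frac{127}{15} - \frac{544}{45} \gamma_{1} + \frac{251}{45} \gamma_{2} + \frac{64}{15} \gamma_{3} - \frac{22}{3} \gamma_{12} + \frac{311}{45} \gamma_{13} - \frac{622}{45} \gamma_{23} - \frac{32}{15} \gamma_{123}


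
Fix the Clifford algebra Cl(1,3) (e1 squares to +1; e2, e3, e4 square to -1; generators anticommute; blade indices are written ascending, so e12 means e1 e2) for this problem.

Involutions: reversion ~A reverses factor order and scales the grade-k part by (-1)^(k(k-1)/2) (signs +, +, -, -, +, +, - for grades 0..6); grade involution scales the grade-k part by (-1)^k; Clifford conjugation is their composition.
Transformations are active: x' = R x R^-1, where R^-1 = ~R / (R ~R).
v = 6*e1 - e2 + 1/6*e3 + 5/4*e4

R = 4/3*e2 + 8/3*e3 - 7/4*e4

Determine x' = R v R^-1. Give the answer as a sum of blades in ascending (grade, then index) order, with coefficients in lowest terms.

~R = 4/3*e2 + 8/3*e3 - 7/4*e4, and R ~R = -1721/144, so R^-1 = ~R / (-1721/144).
R v = 443/144 - 8*e12 - 16*e13 + 21/2*e14 + 26/9*e23 - 1/12*e24 + 29/8*e34
Answer: -6*e1 + 1619/5163*e2 - 5299/3442*e3 - 2403/6884*e4


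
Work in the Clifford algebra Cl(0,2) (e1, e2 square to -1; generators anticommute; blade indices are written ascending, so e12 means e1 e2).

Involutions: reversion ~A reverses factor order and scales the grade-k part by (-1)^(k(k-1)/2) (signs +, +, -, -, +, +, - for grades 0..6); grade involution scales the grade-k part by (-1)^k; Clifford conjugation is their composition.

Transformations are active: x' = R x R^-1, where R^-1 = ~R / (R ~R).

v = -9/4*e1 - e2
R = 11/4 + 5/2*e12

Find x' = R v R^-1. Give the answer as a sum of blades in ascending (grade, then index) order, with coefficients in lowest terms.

~R = 11/4 - 5/2*e12, and R ~R = 221/16, so R^-1 = ~R / (221/16).
R v = -59/16*e1 - 67/8*e2
Answer: 691/884*e1 - 516/221*e2


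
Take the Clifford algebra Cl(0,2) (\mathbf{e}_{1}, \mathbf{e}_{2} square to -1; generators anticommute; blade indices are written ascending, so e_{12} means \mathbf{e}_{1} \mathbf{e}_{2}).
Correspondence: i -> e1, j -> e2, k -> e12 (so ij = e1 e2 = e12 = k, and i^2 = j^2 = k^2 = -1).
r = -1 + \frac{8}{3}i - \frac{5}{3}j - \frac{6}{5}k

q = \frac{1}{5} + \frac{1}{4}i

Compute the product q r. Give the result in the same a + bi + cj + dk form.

In blades: q = \frac{1}{5} + \frac{1}{4} e_{1}, r = -1 + \frac{8}{3} e_{1} - \frac{5}{3} e_{2} - \frac{6}{5} e_{12}.
Distribute q over r term by term (generator squares from the signature, products reordered to ascending indices): (\frac{1}{5})*r = -\frac{1}{5} + \frac{8}{15} e_{1} - \frac{1}{3} e_{2} - \frac{6}{25} e_{12}; (\frac{1}{4} e_{1})*r = -\frac{2}{3} - \frac{1}{4} e_{1} + \frac{3}{10} e_{2} - \frac{5}{12} e_{12}.
Sum: -\frac{13}{15} + \frac{17}{60} e_{1} - \frac{1}{30} e_{2} - \frac{197}{300} e_{12}; translating back through the correspondence:
Answer: -\frac{13}{15} + \frac{17}{60}i - \frac{1}{30}j - \frac{197}{300}k


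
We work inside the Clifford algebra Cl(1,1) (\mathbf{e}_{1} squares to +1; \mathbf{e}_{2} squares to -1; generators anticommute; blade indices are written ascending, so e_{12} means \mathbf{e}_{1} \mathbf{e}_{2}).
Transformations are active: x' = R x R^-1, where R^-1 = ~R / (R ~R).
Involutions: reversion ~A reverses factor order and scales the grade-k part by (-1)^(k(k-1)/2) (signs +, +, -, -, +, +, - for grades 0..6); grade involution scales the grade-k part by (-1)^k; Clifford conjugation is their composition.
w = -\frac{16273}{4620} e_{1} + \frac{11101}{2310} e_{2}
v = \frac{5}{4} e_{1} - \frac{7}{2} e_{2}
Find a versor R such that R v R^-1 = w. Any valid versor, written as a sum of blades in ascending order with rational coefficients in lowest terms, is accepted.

Sketch: the shared square -\frac{171}{16} makes R = v + w = -\frac{5249}{2310} e_{1} + \frac{1508}{1155} e_{2} the natural versor; its sandwich fixes that direction, negates (v - w)/2, and sends v to w.
Answer: -\frac{5249}{2310} e_{1} + \frac{1508}{1155} e_{2}


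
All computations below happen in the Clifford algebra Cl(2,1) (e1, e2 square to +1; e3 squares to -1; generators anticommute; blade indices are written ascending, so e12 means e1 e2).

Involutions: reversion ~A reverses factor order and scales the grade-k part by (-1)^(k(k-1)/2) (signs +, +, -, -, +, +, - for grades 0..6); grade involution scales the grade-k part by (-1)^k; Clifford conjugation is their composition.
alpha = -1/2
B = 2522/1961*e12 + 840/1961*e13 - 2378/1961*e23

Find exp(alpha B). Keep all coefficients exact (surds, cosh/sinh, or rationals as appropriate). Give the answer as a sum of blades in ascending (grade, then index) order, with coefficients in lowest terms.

B^2 term by term: the squares give (2522/1961)^2*(e12)^2 + (840/1961)^2*(e13)^2 + (-2378/1961)^2*(e23)^2 = 6360484/3845521*(-1) + 705600/3845521*(+1) + 5654884/3845521*(+1) = 0 (each basis 2-blade squares to minus the product of its generators' squares); cross terms between blades sharing an index anticommute and cancel. So B^2 = 0.
B^2 = 0, and the exponential is exactly linear here: exp(alpha B) = 1 + alpha B (parabolic case).
Answer: 1 - 1261/1961*e12 - 420/1961*e13 + 1189/1961*e23


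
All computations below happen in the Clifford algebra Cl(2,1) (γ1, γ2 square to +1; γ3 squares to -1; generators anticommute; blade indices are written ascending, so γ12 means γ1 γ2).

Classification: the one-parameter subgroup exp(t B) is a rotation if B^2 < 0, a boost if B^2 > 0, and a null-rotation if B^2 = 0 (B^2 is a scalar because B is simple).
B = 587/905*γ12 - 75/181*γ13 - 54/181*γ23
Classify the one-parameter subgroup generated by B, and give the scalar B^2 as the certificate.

B^2 term by term: the squares give (587/905)^2*(γ12)^2 + (-75/181)^2*(γ13)^2 + (-54/181)^2*(γ23)^2 = 344569/819025*(-1) + 5625/32761*(+1) + 2916/32761*(+1) = -4/25 (each basis 2-blade squares to minus the product of its generators' squares); cross terms between blades sharing an index anticommute and cancel. So B^2 = -4/25.
Answer: rotation, certificate B^2 = -4/25. One invariant decides it: the square -4/25 survives every conjugation, and its sign is exactly the classification.


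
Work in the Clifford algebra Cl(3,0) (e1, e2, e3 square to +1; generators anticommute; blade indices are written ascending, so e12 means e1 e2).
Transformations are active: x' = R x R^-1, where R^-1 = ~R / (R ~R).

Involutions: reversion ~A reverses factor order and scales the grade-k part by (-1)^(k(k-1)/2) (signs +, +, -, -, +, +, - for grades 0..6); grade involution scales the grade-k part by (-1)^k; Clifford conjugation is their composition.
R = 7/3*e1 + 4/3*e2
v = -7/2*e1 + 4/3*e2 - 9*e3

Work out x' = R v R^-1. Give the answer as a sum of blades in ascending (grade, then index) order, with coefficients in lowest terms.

~R = 7/3*e1 + 4/3*e2, and R ~R = 65/9, so R^-1 = ~R / (65/9).
R v = -115/18 + 70/9*e12 - 21*e13 - 12*e23
Answer: -49/78*e1 - 48/13*e2 + 9*e3


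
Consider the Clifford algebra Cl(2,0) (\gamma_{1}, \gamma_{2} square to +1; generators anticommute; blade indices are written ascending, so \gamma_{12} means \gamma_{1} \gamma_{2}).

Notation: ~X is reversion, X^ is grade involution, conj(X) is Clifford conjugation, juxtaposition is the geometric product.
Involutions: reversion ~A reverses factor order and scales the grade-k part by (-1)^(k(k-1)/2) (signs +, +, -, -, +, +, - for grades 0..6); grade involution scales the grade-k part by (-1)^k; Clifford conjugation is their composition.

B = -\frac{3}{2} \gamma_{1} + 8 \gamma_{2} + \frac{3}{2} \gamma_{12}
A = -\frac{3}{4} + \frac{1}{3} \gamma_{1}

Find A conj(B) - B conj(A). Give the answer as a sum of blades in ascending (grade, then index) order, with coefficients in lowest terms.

first term: \frac{1}{2} - \frac{9}{8} \gamma_{1} + \frac{11}{2} \gamma_{2} - \frac{37}{24} \gamma_{12}
second term: \frac{1}{2} + \frac{9}{8} \gamma_{1} - \frac{11}{2} \gamma_{2} + \frac{37}{24} \gamma_{12}
Answer: -\frac{9}{4} \gamma_{1} + 11 \gamma_{2} - \frac{37}{12} \gamma_{12}


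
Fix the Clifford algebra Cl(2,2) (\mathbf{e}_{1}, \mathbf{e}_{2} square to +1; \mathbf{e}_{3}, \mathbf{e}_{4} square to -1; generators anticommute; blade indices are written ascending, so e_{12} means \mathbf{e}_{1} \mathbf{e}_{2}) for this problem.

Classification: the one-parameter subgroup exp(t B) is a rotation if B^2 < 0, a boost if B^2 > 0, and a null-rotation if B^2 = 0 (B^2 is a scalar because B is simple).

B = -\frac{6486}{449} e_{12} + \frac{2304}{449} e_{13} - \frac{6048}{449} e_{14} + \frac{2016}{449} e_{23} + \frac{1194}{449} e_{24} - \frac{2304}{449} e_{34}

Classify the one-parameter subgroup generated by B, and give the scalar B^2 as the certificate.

B^2 term by term: the squares give (-\frac{6486}{449})^2*(e_{12})^2 + (\frac{2304}{449})^2*(e_{13})^2 + (-\frac{6048}{449})^2*(e_{14})^2 + (\frac{2016}{449})^2*(e_{23})^2 + (\frac{1194}{449})^2*(e_{24})^2 + (-\frac{2304}{449})^2*(e_{34})^2 = \frac{42068196}{201601}*(-1) + \frac{5308416}{201601}*(+1) + \frac{36578304}{201601}*(+1) + \frac{4064256}{201601}*(+1) + \frac{1425636}{201601}*(+1) + \frac{5308416}{201601}*(-1) = 0 (each basis 2-blade squares to minus the product of its generators' squares); cross terms between blades sharing an index anticommute and cancel; the commuting (index-disjoint) pairs give grade-4 terms 2*c*c'*(blade product), which cancel blade by blade — e_{1234}: \frac{29887488}{201601} - \frac{5501952}{201601} - \frac{24385536}{201601} = 0 — confirming B is simple. So B^2 = 0.
Answer: null-rotation, certificate B^2 = 0. One invariant decides it: the square 0 survives every conjugation, and its sign is exactly the classification.


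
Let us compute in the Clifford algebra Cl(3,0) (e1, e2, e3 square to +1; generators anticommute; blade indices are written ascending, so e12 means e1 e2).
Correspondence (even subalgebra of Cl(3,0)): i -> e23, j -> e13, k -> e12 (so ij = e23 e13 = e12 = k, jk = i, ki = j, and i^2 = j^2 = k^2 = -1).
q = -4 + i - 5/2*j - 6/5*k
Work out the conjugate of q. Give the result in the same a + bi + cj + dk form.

In blades: q = -4 - 6/5*e12 - 5/2*e13 + e23.
Quaternion conjugation is reversion on the even subalgebra: the scalar is fixed and every grade-2 blade flips sign, giving -4 + 6/5*e12 + 5/2*e13 - e23; translating back:
Answer: -4 - i + 5/2*j + 6/5*k


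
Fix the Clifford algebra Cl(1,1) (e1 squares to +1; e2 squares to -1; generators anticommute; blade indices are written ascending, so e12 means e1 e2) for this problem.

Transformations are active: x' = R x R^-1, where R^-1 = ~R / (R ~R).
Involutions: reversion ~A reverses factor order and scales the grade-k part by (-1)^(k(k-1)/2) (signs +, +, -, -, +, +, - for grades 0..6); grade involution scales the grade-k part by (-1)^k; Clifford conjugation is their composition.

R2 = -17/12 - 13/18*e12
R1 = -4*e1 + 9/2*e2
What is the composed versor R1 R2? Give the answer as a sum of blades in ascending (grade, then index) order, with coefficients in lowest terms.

Distribute over the terms of R1 (each basis-blade product reordered to ascending indices, repeated generators contracted through their squares):
(-4*e1) R2 = 17/3*e1 + 26/9*e2
(9/2*e2) R2 = -13/4*e1 - 51/8*e2
Summing the partial products and collecting blades:
Answer: 29/12*e1 - 251/72*e2


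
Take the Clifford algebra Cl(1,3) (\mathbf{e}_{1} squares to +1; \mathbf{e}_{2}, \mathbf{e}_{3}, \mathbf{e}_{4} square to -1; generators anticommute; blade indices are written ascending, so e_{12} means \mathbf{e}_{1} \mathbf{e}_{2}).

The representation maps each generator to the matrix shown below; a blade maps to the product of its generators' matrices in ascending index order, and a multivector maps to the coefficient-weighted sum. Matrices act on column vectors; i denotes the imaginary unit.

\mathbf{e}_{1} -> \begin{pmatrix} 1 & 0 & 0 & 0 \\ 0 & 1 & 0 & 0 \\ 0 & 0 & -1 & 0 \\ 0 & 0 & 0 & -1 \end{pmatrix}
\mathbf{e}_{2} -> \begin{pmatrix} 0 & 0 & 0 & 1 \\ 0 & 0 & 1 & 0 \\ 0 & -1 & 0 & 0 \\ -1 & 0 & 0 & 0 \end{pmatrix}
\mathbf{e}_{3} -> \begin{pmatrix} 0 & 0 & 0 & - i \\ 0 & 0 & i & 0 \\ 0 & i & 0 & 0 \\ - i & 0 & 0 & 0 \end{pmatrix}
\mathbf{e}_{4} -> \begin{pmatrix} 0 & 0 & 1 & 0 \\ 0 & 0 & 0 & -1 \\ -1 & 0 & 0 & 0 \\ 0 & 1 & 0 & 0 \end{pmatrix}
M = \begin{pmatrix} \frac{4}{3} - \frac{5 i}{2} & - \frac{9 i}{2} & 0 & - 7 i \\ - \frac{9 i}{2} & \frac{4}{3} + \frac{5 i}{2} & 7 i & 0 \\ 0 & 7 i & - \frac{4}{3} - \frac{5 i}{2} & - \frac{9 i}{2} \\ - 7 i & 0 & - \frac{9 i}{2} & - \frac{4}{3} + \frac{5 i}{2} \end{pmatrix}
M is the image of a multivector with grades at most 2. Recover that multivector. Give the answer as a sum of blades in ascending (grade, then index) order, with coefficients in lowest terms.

Method: the blade images are trace-orthogonal — tr(rho(e_A) rho(e_B)^-1) = 4 if A = B and 0 otherwise — and rho(e_A)^-1 = (e_A)^2 * rho(e_A) with (e_A)^2 = +1 or -1, so the coefficient of e_A in the preimage is (e_A)^2 * tr(M rho(e_A))/4.
Nonzero projections over blades of grade <= 2: e_{1}: (e_{1})^2 = +1, tr(M rho(e_{1})) = \frac{16}{3}, coefficient \frac{4}{3}; e_{3}: (e_{3})^2 = -1, tr(M rho(e_{3})) = -28, coefficient 7; e_{23}: (e_{23})^2 = -1, tr(M rho(e_{23})) = -10, coefficient \frac{5}{2}; e_{34}: (e_{34})^2 = -1, tr(M rho(e_{34})) = -18, coefficient \frac{9}{2}. Every other blade of grade <= 2 projects to 0.
Answer: \frac{4}{3} e_{1} + 7 e_{3} + \frac{5}{2} e_{23} + \frac{9}{2} e_{34}


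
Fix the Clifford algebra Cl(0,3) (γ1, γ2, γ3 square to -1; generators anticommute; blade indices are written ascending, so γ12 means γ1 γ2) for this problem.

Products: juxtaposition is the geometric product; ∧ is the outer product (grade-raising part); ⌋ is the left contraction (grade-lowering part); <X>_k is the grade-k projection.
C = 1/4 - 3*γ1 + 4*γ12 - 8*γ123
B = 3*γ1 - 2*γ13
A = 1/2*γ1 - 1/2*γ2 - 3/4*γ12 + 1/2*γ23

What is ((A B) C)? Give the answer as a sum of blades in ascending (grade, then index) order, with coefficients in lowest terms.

step 1: -3/2 - 9/4*γ2 + γ3 + 5/2*γ12 + 3/2*γ23 + 1/2*γ123
step 2: -115/8 + 15/2*γ1 - 129/16*γ2 + 73/4*γ3 - 33/8*γ12 + 27*γ13 + 15/8*γ23 + 93/8*γ123
Answer: -115/8 + 15/2*γ1 - 129/16*γ2 + 73/4*γ3 - 33/8*γ12 + 27*γ13 + 15/8*γ23 + 93/8*γ123


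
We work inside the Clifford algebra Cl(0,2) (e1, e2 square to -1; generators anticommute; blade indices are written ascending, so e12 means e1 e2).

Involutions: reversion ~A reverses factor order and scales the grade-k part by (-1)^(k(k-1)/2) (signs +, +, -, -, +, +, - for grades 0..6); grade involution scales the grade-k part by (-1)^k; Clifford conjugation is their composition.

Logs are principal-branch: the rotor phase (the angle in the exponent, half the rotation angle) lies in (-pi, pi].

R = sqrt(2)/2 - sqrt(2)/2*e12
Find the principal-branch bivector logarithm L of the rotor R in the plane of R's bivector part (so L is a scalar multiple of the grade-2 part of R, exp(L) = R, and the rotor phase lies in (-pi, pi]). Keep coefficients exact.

The scalar part of R is sqrt(2)/2, so the principal-branch rotor phase is pinned; divide the bivector part by its sine to get the unit plane — L is the phase times that plane.
Concretely: cos(phase) = sqrt(2)/2 gives phase = ±pi/4, and since phase/sin(phase) is even the sign is immaterial: L = (phase/sin(phase)) * <R>_2 = (sqrt(2)*pi/4) * <R>_2.
Answer: -pi/4*e12


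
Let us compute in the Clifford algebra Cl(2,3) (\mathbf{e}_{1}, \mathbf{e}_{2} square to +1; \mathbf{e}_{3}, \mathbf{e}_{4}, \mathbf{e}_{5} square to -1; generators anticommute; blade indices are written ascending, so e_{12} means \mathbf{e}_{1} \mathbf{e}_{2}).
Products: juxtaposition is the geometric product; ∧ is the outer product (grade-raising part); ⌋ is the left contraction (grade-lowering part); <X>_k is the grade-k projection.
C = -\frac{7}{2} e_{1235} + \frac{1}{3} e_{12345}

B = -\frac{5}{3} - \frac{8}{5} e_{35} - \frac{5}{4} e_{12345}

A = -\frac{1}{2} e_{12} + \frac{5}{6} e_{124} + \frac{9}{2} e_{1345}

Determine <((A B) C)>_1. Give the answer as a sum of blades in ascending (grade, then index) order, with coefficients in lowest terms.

step 1: -\frac{45}{8} e_{2} + \frac{5}{6} e_{12} - \frac{36}{5} e_{14} + \frac{25}{24} e_{35} - \frac{25}{18} e_{124} - \frac{5}{8} e_{345} + \frac{4}{5} e_{1235} - \frac{15}{2} e_{1345} + \frac{4}{3} e_{12345}
step 2: -\frac{146}{45} - \frac{5}{2} e_{2} + \frac{22}{5} e_{4} + \frac{55}{16} e_{12} + \frac{105}{4} e_{24} + \frac{365}{108} e_{35} + \frac{365}{144} e_{124} - \frac{315}{16} e_{135} - \frac{12}{5} e_{235} + \frac{55}{12} e_{345} + \frac{15}{8} e_{1345} - \frac{126}{5} e_{2345}
step 3: -\frac{5}{2} e_{2} + \frac{22}{5} e_{4}
Answer: -\frac{5}{2} e_{2} + \frac{22}{5} e_{4}
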